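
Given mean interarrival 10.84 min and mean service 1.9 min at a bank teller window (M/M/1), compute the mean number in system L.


λ = 60/10.84 = 5.5351 /hr
μ = 60/1.9 = 31.5789 /hr
ρ = λ/μ = 5.5351/31.5789 = 0.1753
L = ρ/(1−ρ) = 0.1753/0.8247 = 0.2125

Final: 0.2125


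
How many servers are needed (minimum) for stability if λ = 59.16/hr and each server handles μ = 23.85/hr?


Stability requires cμ > λ ⇔ c > λ/μ.
λ/μ = 59.16/23.85 = 2.4805
Minimum integer c = ⌊2.4805⌋ + 1 = 3
Check: 3·23.85 = 71.55 > 59.16, while 2·23.85 = 47.70 ≤ 59.16

Final: 3 servers


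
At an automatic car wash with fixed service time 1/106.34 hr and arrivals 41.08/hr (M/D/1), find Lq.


ρ = 41.08/106.34 = 0.3863
M/D/1: Lq = ρ²/(2(1−ρ)) = 0.1492/(2·0.6137) = 0.12159

Final: 0.12159


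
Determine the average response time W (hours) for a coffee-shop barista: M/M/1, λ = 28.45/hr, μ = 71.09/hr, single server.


W = 1/(μ−λ) = 1/(71.09 − 28.45) = 1/42.64 = 0.02345 hr

Final: 0.02345 hr


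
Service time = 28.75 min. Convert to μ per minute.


μ = 1/(service time) in consistent units.
1 minute = 1 min, so μ = 1/28.75 = 0.03478 per minute

Final: 0.03478 /min


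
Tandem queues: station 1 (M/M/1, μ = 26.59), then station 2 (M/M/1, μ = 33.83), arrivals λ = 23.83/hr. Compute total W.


Each node sees arrival rate λ = 23.83/hr (tandem ⇒ throughput preserved).
W₁ = 1/(μ₁−λ) = 1/(26.59−23.83) = 0.36232 hr
W₂ = 1/(μ₂−λ) = 1/(33.83−23.83) = 0.10000 hr
W_total = W₁ + W₂ = 0.36232 + 0.10000 = 0.46232 hr

Final: 0.46232 hr


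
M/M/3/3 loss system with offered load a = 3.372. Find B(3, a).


B(c,a) = (a^c/c!) / Σ_{k=0}^{c} a^k/k!
a^3/3! = 6.390156
Σ terms (k=0..3): 1.00000 + 3.37200 + 5.68519 + 6.39016 = 16.447348
B = 6.390156/16.447348 = 0.388522

Final: 0.388522


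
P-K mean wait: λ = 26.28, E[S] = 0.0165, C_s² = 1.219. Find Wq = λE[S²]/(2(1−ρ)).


ρ = λ·E[S] = 26.28·0.0165 = 0.4336
E[S²] = E[S]²(1+C_s²) = 0.0165²·(1+1.219) = 0.0006041
Wq = λ·E[S²]/(2(1−ρ)) = 26.28·0.0006041/(2·0.5664) = 0.01402 hr

Final: 0.01402 hr


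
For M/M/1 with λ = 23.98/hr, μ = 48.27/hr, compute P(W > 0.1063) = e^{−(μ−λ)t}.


W ~ Exponential(μ−λ) for M/M/1.
μ − λ = 48.27 − 23.98 = 24.2900
P(W > t) = e^{−(μ−λ)t} = e^{−2.5820} = 0.075621

Final: 0.075621


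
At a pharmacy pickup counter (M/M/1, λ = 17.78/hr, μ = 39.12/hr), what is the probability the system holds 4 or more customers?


ρ = 17.78/39.12 = 0.4545
P(N ≥ n) = ρ^n = 0.4545^4 = 0.042671

Final: 0.042671


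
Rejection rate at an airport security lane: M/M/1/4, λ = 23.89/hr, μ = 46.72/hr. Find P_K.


ρ = λ/μ = 23.89/46.72 = 0.5113
P_K = (1−ρ)ρ^K/(1−ρ^(K+1)) = (0.4887·0.068368)/(1 − 0.034960)
= 0.033408/0.965040 = 0.034619

Final: 0.034619


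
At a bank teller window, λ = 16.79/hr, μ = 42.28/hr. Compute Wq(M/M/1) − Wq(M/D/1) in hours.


ρ = 16.79/42.28 = 0.3971
Wq(M/M/1) = ρ/(μ−λ) = 0.3971/25.49 = 0.01558 hr
Wq(M/D/1) = ρ/(2(μ−λ)) = 0.007790 hr
Savings = 0.01558 − 0.007790 = 0.007790 hr

Final: 0.007790 hr


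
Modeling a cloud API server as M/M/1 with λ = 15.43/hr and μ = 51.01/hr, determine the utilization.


ρ = λ/μ = 15.43/51.01 = 0.3025

Final: 0.3025


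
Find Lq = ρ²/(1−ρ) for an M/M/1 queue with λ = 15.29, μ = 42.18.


ρ = 15.29/42.18 = 0.3625
Lq = ρ²/(1−ρ) = 0.1314/0.6375 = 0.2061

Final: 0.2061


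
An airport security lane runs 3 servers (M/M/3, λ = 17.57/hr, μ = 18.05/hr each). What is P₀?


a = λ/μ = 17.57/18.05 = 0.9734; ρ = a/c = 0.3245
Σ_{k=0}^{2} a^k/k! (terms k=0..2) = 1.00000 + 0.97341 + 0.47376 = 2.44717
Tail: a^3/(3!(1−ρ)) = 0.92232/(6·0.6755) = 0.22756
P₀ = 1/(2.44717 + 0.22756) = 1/2.67472 = 0.373870

Final: 0.373870


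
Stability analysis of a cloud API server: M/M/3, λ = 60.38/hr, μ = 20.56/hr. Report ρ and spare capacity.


Total capacity cμ = 3·20.56 = 61.68/hr
ρ = λ/(cμ) = 60.38/61.68 = 0.9789
Stable ⇔ ρ < 1: YES
Spare capacity = cμ − λ = 61.68 − 60.38 = 1.30/hr

Final: ρ = 0.9789; stable; margin = 1.30/hr


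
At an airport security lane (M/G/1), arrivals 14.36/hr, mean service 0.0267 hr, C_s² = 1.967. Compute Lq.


ρ = λ·E[S] = 14.36·0.0267 = 0.3834
Lq = ρ²(1+C_s²)/(2(1−ρ)) = 0.1470·(1+1.967)/(2·0.6166)
= 0.1470·2.9670/1.2332 = 0.35369

Final: 0.35369


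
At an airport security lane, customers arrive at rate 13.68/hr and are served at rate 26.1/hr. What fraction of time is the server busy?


ρ = λ/μ = 13.68/26.1 = 0.5241

Final: 0.5241


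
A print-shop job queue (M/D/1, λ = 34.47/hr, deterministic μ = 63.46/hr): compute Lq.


ρ = 34.47/63.46 = 0.5432
M/D/1: Lq = ρ²/(2(1−ρ)) = 0.2950/(2·0.4568) = 0.32293

Final: 0.32293


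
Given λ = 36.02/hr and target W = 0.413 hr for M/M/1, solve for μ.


W = 1/(μ−λ) ⇒ μ − λ = 1/W = 1/0.413 = 2.4213
μ = λ + 1/W = 36.02 + 2.4213 = 38.4413 per hr

Final: 38.4413 /hr


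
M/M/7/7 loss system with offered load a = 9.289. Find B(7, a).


B(c,a) = (a^c/c!) / Σ_{k=0}^{c} a^k/k!
a^7/7! = 1184.001367
Σ terms (k=0..7): 1.00000 + 9.28900 + 43.14276 + 133.58437 + 310.21630 + 576.31984 + 892.23916 + 1184.00137 = 3149.792790
B = 1184.001367/3149.792790 = 0.375898

Final: 0.375898


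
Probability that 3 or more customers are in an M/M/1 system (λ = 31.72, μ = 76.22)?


ρ = 31.72/76.22 = 0.4162
P(N ≥ n) = ρ^n = 0.4162^3 = 0.072076

Final: 0.072076


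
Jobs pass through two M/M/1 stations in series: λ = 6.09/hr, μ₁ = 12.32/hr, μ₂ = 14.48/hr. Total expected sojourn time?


Each node sees arrival rate λ = 6.09/hr (tandem ⇒ throughput preserved).
W₁ = 1/(μ₁−λ) = 1/(12.32−6.09) = 0.16051 hr
W₂ = 1/(μ₂−λ) = 1/(14.48−6.09) = 0.11919 hr
W_total = W₁ + W₂ = 0.16051 + 0.11919 = 0.27970 hr

Final: 0.27970 hr


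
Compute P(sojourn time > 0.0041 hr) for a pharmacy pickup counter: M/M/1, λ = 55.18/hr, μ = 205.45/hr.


W ~ Exponential(μ−λ) for M/M/1.
μ − λ = 205.45 − 55.18 = 150.2700
P(W > t) = e^{−(μ−λ)t} = e^{−0.6161} = 0.540043

Final: 0.540043


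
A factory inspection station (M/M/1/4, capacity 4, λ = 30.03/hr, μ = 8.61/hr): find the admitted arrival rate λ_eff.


ρ = 3.4878; P_K = (1−ρ)ρ^4/(1−ρ^5) = 0.714671
λ_eff = λ(1 − P_K) = 30.03·(1 − 0.714671) = 30.03·0.285329 = 8.5684 /hr

Final: 8.5684 /hr


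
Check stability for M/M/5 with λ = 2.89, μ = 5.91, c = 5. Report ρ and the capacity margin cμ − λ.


Total capacity cμ = 5·5.91 = 29.55/hr
ρ = λ/(cμ) = 2.89/29.55 = 0.09780
Stable ⇔ ρ < 1: YES
Spare capacity = cμ − λ = 29.55 − 2.89 = 26.66/hr

Final: ρ = 0.09780; stable; margin = 26.66/hr


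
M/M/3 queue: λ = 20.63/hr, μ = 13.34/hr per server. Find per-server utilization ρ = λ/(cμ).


ρ = λ/(cμ) = 20.63/(3·13.34) = 20.63/40.02 = 0.5155

Final: 0.5155


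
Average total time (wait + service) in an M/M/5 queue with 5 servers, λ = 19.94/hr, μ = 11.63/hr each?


a = 1.7145; ρ = 0.3429; P₀ = 0.179459
Lq = P₀·a^c·ρ/(c!(1−ρ)²) = 0.01760
Wq = Lq/λ = 0.01760/19.94 = 0.0008825 hr
W = Wq + 1/μ = 0.0008825 + 0.08598 = 0.08687 hr

Final: 0.08687 hr


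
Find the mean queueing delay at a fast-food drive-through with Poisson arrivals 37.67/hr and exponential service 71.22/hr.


ρ = 37.67/71.22 = 0.5289
Wq = ρ/(μ−λ) = 0.5289/(71.22 − 37.67) = 0.5289/33.55 = 0.01577 hr

Final: 0.01577 hr


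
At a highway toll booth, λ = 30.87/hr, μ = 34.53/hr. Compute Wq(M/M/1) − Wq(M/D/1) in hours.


ρ = 30.87/34.53 = 0.8940
Wq(M/M/1) = ρ/(μ−λ) = 0.8940/3.66 = 0.24426 hr
Wq(M/D/1) = ρ/(2(μ−λ)) = 0.12213 hr
Savings = 0.24426 − 0.12213 = 0.12213 hr

Final: 0.12213 hr


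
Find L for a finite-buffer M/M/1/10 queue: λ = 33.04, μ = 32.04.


ρ = 33.04/32.04 = 1.0312
L = ρ[1 − (K+1)ρ^K + Kρ^(K+1)] / [(1−ρ)(1−ρ^(K+1))]
Numerator: 1.0312·(1 − 11·1.359801 + 10·1.402242) = 0.066623
Denominator: (-0.03121)·(-0.402242) = 0.012554
L = 0.066623/0.012554 = 5.3067

Final: 5.3067


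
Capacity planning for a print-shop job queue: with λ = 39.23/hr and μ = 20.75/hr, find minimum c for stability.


Stability requires cμ > λ ⇔ c > λ/μ.
λ/μ = 39.23/20.75 = 1.8906
Minimum integer c = ⌊1.8906⌋ + 1 = 2
Check: 2·20.75 = 41.50 > 39.23, while 1·20.75 = 20.75 ≤ 39.23

Final: 2 servers


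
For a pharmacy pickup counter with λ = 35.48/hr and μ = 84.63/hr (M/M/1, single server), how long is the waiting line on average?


ρ = 35.48/84.63 = 0.4192
Lq = ρ²/(1−ρ) = 0.1758/0.5808 = 0.3026

Final: 0.3026


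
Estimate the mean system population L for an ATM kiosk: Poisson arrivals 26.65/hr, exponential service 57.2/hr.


ρ = λ/μ = 26.65/57.2 = 0.4659
L = ρ/(1−ρ) = 0.4659/(1 − 0.4659) = 0.4659/0.5341 = 0.8723

Final: 0.8723


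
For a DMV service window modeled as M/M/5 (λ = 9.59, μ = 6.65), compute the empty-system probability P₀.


a = λ/μ = 9.59/6.65 = 1.4421; ρ = a/c = 0.2884
Σ_{k=0}^{4} a^k/k! (terms k=0..4) = 1.00000 + 1.44211 + 1.03983 + 0.49985 + 0.18021 = 4.16200
Tail: a^5/(5!(1−ρ)) = 6.23713/(120·0.7116) = 0.07304
P₀ = 1/(4.16200 + 0.07304) = 1/4.23504 = 0.236125

Final: 0.236125


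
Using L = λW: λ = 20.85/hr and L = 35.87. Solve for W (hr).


W = L/λ = 35.87/20.85 = 1.7204 hr

Final: 1.7204 hr


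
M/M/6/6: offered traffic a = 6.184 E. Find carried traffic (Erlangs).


B(6,6.184) = 0.277716 (Erlang-B)
Carried load = a(1 − B) = 6.184·(1 − 0.277716) = 6.184·0.722284 = 4.4666 E

Final: 4.4666 Erlangs


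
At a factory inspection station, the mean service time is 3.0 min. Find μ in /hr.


μ = 1/(service time) in consistent units.
1 hour = 60 min, so μ = 60/3.0 = 20.0000 per hour

Final: 20.0000 /hr


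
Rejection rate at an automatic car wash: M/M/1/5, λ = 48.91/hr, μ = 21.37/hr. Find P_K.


ρ = λ/μ = 48.91/21.37 = 2.2887
P_K = (1−ρ)ρ^K/(1−ρ^(K+1)) = (-1.2887·62.800876)/(1 − 143.733779)
= -80.932903/-142.733779 = 0.567020

Final: 0.567020


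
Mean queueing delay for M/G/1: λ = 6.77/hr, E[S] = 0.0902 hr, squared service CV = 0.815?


ρ = λ·E[S] = 6.77·0.0902 = 0.6107
E[S²] = E[S]²(1+C_s²) = 0.0902²·(1+0.815) = 0.014767
Wq = λ·E[S²]/(2(1−ρ)) = 6.77·0.014767/(2·0.3893) = 0.12838 hr

Final: 0.12838 hr


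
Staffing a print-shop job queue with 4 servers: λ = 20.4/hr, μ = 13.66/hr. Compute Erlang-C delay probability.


a = λ/μ = 1.4934; ρ = a/4 = 0.3734
P₀ = 0.222499 (from M/M/c formula)
C(c,a) = [a^c/(c!(1−ρ))]·P₀ = [4.97414/(24·0.6266)]·0.222499
= 0.33074·0.222499 = 0.073589

Final: 0.073589


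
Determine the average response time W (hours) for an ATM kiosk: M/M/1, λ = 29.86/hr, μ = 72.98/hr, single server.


W = 1/(μ−λ) = 1/(72.98 − 29.86) = 1/43.12 = 0.02319 hr

Final: 0.02319 hr


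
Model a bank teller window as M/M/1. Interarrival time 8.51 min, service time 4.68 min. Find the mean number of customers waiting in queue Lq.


λ = 60/8.51 = 7.0505 /hr
μ = 60/4.68 = 12.8205 /hr
ρ = λ/μ = 7.0505/12.8205 = 0.5499
Lq = ρ²/(1−ρ) = 0.3024/0.4501 = 0.6720

Final: 0.6720


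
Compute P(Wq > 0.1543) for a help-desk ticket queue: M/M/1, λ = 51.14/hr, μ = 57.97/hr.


ρ = 51.14/57.97 = 0.8822
P(Wq > t) = ρ·e^{−(μ−λ)t} = 0.8822·e^{−1.0539}
= 0.8822·0.348586 = 0.307516

Final: 0.307516


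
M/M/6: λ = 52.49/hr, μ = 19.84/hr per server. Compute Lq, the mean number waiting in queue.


a = λ/μ = 2.6457; ρ = a/6 = 0.4409
P₀ = 0.070396
Lq = P₀·a^c·ρ / (c!·(1−ρ)²) = 0.070396·342.93312·0.4409/(720·0.31254)
= 0.04730

Final: 0.04730


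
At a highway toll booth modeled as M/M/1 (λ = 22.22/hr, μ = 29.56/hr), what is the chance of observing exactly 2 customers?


ρ = 22.22/29.56 = 0.7517
P_n = (1−ρ)·ρ^n = (1 − 0.7517)·0.7517^2 = 0.2483·0.565040 = 0.140304

Final: 0.140304


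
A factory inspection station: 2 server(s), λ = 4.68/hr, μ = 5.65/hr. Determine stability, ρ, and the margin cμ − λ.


Total capacity cμ = 2·5.65 = 11.30/hr
ρ = λ/(cμ) = 4.68/11.30 = 0.4142
Stable ⇔ ρ < 1: YES
Spare capacity = cμ − λ = 11.30 − 4.68 = 6.62/hr

Final: ρ = 0.4142; stable; margin = 6.62/hr


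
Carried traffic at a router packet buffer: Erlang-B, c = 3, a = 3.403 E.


B(3,3.403) = 0.391858 (Erlang-B)
Carried load = a(1 − B) = 3.403·(1 − 0.391858) = 3.403·0.608142 = 2.0695 E

Final: 2.0695 Erlangs


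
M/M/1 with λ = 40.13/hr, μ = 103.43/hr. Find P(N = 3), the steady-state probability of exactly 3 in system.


ρ = 40.13/103.43 = 0.3880
P_n = (1−ρ)·ρ^n = (1 − 0.3880)·0.3880^3 = 0.6120·0.058407 = 0.035746

Final: 0.035746


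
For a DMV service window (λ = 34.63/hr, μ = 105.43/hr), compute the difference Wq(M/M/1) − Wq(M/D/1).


ρ = 34.63/105.43 = 0.3285
Wq(M/M/1) = ρ/(μ−λ) = 0.3285/70.80 = 0.004639 hr
Wq(M/D/1) = ρ/(2(μ−λ)) = 0.002320 hr
Savings = 0.004639 − 0.002320 = 0.002320 hr

Final: 0.002320 hr


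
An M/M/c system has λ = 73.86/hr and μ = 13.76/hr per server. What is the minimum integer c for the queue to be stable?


Stability requires cμ > λ ⇔ c > λ/μ.
λ/μ = 73.86/13.76 = 5.3677
Minimum integer c = ⌊5.3677⌋ + 1 = 6
Check: 6·13.76 = 82.56 > 73.86, while 5·13.76 = 68.80 ≤ 73.86

Final: 6 servers


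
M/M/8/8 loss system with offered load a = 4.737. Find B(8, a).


B(c,a) = (a^c/c!) / Σ_{k=0}^{c} a^k/k!
a^8/8! = 6.287913
Σ terms (k=0..8): 1.00000 + 4.73700 + 11.21958 + 17.71572 + 20.97985 + 19.87631 + 15.69234 + 10.61923 + 6.28791 = 108.127951
B = 6.287913/108.127951 = 0.058153

Final: 0.058153


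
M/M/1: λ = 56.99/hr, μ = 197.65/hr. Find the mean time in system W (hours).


W = 1/(μ−λ) = 1/(197.65 − 56.99) = 1/140.66 = 0.007109 hr

Final: 0.007109 hr


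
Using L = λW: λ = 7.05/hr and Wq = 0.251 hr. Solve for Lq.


Lq = λWq = 7.05·0.251 = 1.7695

Final: 1.7695


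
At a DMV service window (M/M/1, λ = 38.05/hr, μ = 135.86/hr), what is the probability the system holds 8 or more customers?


ρ = 38.05/135.86 = 0.2801
P(N ≥ n) = ρ^n = 0.2801^8 = 0.00003785

Final: 0.00003785


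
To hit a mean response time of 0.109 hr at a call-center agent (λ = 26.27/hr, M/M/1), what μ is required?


W = 1/(μ−λ) ⇒ μ − λ = 1/W = 1/0.109 = 9.1743
μ = λ + 1/W = 26.27 + 9.1743 = 35.4443 per hr

Final: 35.4443 /hr


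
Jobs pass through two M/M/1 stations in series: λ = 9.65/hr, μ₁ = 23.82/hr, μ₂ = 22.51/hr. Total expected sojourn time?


Each node sees arrival rate λ = 9.65/hr (tandem ⇒ throughput preserved).
W₁ = 1/(μ₁−λ) = 1/(23.82−9.65) = 0.07057 hr
W₂ = 1/(μ₂−λ) = 1/(22.51−9.65) = 0.07776 hr
W_total = W₁ + W₂ = 0.07057 + 0.07776 = 0.14833 hr

Final: 0.14833 hr


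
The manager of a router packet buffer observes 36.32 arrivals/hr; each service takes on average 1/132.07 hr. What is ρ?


ρ = λ/μ = 36.32/132.07 = 0.2750

Final: 0.2750


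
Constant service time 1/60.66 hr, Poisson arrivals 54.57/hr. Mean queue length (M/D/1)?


ρ = 54.57/60.66 = 0.8996
M/D/1: Lq = ρ²/(2(1−ρ)) = 0.8093/(2·0.1004) = 4.03049

Final: 4.03049


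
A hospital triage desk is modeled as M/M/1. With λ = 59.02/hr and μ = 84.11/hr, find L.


ρ = λ/μ = 59.02/84.11 = 0.7017
L = ρ/(1−ρ) = 0.7017/(1 − 0.7017) = 0.7017/0.2983 = 2.3523

Final: 2.3523


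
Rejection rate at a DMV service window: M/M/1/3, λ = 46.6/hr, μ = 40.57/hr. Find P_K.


ρ = λ/μ = 46.6/40.57 = 1.1486
P_K = (1−ρ)ρ^K/(1−ρ^(K+1)) = (-0.1486·1.515454)/(1 − 1.740699)
= -0.225245/-0.740699 = 0.304098

Final: 0.304098


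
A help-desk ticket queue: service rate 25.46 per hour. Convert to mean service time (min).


Mean service time = 1/μ = 1/25.46 hour = 0.03928 hour
In minutes: 0.03928 × 60 = 2.3566 min

Final: 2.3566 min


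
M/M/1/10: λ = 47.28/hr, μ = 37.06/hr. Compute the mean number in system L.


ρ = 47.28/37.06 = 1.2758
L = ρ[1 − (K+1)ρ^K + Kρ^(K+1)] / [(1−ρ)(1−ρ^(K+1))]
Numerator: 1.2758·(1 − 11·11.421431 + 10·14.571108) = 26.887263
Denominator: (-0.2758)·(-13.571108) = 3.742491
L = 26.887263/3.742491 = 7.1843

Final: 7.1843


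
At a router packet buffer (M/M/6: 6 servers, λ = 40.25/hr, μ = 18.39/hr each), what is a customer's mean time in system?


a = 2.1887; ρ = 0.3648; P₀ = 0.111777
Lq = P₀·a^c·ρ/(c!(1−ρ)²) = 0.01543
Wq = Lq/λ = 0.01543/40.25 = 0.0003833 hr
W = Wq + 1/μ = 0.0003833 + 0.05438 = 0.05476 hr

Final: 0.05476 hr


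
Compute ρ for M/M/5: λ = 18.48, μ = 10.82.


ρ = λ/(cμ) = 18.48/(5·10.82) = 18.48/54.10 = 0.3416

Final: 0.3416


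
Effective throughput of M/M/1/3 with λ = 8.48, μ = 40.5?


ρ = 0.2094; P_K = (1−ρ)ρ^3/(1−ρ^4) = 0.007272
λ_eff = λ(1 − P_K) = 8.48·(1 − 0.007272) = 8.48·0.992728 = 8.4183 /hr

Final: 8.4183 /hr


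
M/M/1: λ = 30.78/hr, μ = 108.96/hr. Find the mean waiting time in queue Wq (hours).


ρ = 30.78/108.96 = 0.2825
Wq = ρ/(μ−λ) = 0.2825/(108.96 − 30.78) = 0.2825/78.18 = 0.003613 hr

Final: 0.003613 hr


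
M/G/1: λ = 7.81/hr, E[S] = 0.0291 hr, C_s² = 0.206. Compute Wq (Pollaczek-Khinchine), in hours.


ρ = λ·E[S] = 7.81·0.0291 = 0.2273
E[S²] = E[S]²(1+C_s²) = 0.0291²·(1+0.206) = 0.001021
Wq = λ·E[S²]/(2(1−ρ)) = 7.81·0.001021/(2·0.7727) = 0.005161 hr

Final: 0.005161 hr


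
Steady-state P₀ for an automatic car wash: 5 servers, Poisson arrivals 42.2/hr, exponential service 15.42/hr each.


a = λ/μ = 42.2/15.42 = 2.7367; ρ = a/c = 0.5473
Σ_{k=0}^{4} a^k/k! (terms k=0..4) = 1.00000 + 2.73671 + 3.74478 + 3.41612 + 2.33723 = 13.23483
Tail: a^5/(5!(1−ρ)) = 153.51131/(120·0.4527) = 2.82610
P₀ = 1/(13.23483 + 2.82610) = 1/16.06093 = 0.062263

Final: 0.062263


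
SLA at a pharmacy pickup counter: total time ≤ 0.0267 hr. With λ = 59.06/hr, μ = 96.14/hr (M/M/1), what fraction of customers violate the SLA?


W ~ Exponential(μ−λ) for M/M/1.
μ − λ = 96.14 − 59.06 = 37.0800
P(W > t) = e^{−(μ−λ)t} = e^{−0.9900} = 0.371563

Final: 0.371563


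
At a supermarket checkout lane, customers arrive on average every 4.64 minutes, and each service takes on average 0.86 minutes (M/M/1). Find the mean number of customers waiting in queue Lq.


λ = 60/4.64 = 12.9310 /hr
μ = 60/0.86 = 69.7674 /hr
ρ = λ/μ = 12.9310/69.7674 = 0.1853
Lq = ρ²/(1−ρ) = 0.03435/0.8147 = 0.04217

Final: 0.04217


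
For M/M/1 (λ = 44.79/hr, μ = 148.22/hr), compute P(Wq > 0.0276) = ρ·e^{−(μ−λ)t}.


ρ = 44.79/148.22 = 0.3022
P(Wq > t) = ρ·e^{−(μ−λ)t} = 0.3022·e^{−2.8547}
= 0.3022·0.057575 = 0.017398

Final: 0.017398


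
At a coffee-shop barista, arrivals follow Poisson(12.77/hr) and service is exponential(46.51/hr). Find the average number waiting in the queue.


ρ = 12.77/46.51 = 0.2746
Lq = ρ²/(1−ρ) = 0.07539/0.7254 = 0.1039

Final: 0.1039


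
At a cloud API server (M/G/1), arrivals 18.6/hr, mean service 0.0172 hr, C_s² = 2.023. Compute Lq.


ρ = λ·E[S] = 18.6·0.0172 = 0.3199
Lq = ρ²(1+C_s²)/(2(1−ρ)) = 0.1023·(1+2.023)/(2·0.6801)
= 0.1023·3.0230/1.3602 = 0.22747

Final: 0.22747


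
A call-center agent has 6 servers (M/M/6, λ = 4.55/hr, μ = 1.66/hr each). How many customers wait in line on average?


a = λ/μ = 2.7410; ρ = a/6 = 0.4568
P₀ = 0.063878
Lq = P₀·a^c·ρ / (c!·(1−ρ)²) = 0.063878·424.05272·0.4568/(720·0.29504)
= 0.05825

Final: 0.05825


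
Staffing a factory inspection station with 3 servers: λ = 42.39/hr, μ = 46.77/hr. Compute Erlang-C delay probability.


a = λ/μ = 0.9064; ρ = a/3 = 0.3021
P₀ = 0.400819 (from M/M/c formula)
C(c,a) = [a^c/(c!(1−ρ))]·P₀ = [0.74454/(6·0.6979)]·0.400819
= 0.17781·0.400819 = 0.071269

Final: 0.071269


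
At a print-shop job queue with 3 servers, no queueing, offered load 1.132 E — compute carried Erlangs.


B(3,1.132) = 0.080200 (Erlang-B)
Carried load = a(1 − B) = 1.132·(1 − 0.080200) = 1.132·0.919800 = 1.0412 E

Final: 1.0412 Erlangs


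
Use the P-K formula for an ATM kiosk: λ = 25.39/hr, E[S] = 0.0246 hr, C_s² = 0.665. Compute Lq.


ρ = λ·E[S] = 25.39·0.0246 = 0.6246
Lq = ρ²(1+C_s²)/(2(1−ρ)) = 0.3901·(1+0.665)/(2·0.3754)
= 0.3901·1.6650/0.7508 = 0.86512

Final: 0.86512


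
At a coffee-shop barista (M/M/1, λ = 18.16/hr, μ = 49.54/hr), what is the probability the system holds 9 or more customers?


ρ = 18.16/49.54 = 0.3666
P(N ≥ n) = ρ^n = 0.3666^9 = 0.0001195

Final: 0.0001195


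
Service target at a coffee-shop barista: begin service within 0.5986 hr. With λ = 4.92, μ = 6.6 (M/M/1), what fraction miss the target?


ρ = 4.92/6.6 = 0.7455
P(Wq > t) = ρ·e^{−(μ−λ)t} = 0.7455·e^{−1.0056}
= 0.7455·0.365808 = 0.272693

Final: 0.272693


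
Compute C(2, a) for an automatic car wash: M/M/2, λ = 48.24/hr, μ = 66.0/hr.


a = λ/μ = 0.7309; ρ = a/2 = 0.3655
P₀ = 0.464714 (from M/M/c formula)
C(c,a) = [a^c/(c!(1−ρ))]·P₀ = [0.53423/(2·0.6345)]·0.464714
= 0.42095·0.464714 = 0.195623

Final: 0.195623


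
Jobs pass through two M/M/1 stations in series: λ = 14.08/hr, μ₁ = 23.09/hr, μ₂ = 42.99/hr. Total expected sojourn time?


Each node sees arrival rate λ = 14.08/hr (tandem ⇒ throughput preserved).
W₁ = 1/(μ₁−λ) = 1/(23.09−14.08) = 0.11099 hr
W₂ = 1/(μ₂−λ) = 1/(42.99−14.08) = 0.03459 hr
W_total = W₁ + W₂ = 0.11099 + 0.03459 = 0.14558 hr

Final: 0.14558 hr


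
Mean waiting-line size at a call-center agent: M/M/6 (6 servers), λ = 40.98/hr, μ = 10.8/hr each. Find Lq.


a = λ/μ = 3.7944; ρ = a/6 = 0.6324
P₀ = 0.021023
Lq = P₀·a^c·ρ / (c!·(1−ρ)²) = 0.021023·2984.62101·0.6324/(720·0.13512)
= 0.40786

Final: 0.40786


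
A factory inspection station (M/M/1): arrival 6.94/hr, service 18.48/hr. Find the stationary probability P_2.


ρ = 6.94/18.48 = 0.3755
P_n = (1−ρ)·ρ^n = (1 − 0.3755)·0.3755^2 = 0.6245·0.141031 = 0.088068

Final: 0.088068


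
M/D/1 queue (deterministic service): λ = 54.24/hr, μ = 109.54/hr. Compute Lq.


ρ = 54.24/109.54 = 0.4952
M/D/1: Lq = ρ²/(2(1−ρ)) = 0.2452/(2·0.5048) = 0.24284

Final: 0.24284


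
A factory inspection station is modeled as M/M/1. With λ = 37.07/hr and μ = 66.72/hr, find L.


ρ = λ/μ = 37.07/66.72 = 0.5556
L = ρ/(1−ρ) = 0.5556/(1 − 0.5556) = 0.5556/0.4444 = 1.2503

Final: 1.2503


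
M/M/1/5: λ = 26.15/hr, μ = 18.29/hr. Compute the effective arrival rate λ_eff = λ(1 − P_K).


ρ = 1.4297; P_K = (1−ρ)ρ^5/(1−ρ^6) = 0.340428
λ_eff = λ(1 − P_K) = 26.15·(1 − 0.340428) = 26.15·0.659572 = 17.2478 /hr

Final: 17.2478 /hr


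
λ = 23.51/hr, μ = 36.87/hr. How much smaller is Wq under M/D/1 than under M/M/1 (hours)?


ρ = 23.51/36.87 = 0.6376
Wq(M/M/1) = ρ/(μ−λ) = 0.6376/13.36 = 0.04773 hr
Wq(M/D/1) = ρ/(2(μ−λ)) = 0.02386 hr
Savings = 0.04773 − 0.02386 = 0.02386 hr

Final: 0.02386 hr


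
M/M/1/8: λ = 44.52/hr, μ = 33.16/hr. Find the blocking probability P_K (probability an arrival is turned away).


ρ = λ/μ = 44.52/33.16 = 1.3426
P_K = (1−ρ)ρ^K/(1−ρ^(K+1)) = (-0.3426·10.556624)/(1 − 14.173128)
= -3.616503/-13.173128 = 0.274536

Final: 0.274536


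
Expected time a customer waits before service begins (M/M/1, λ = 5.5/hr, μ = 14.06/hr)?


ρ = 5.5/14.06 = 0.3912
Wq = ρ/(μ−λ) = 0.3912/(14.06 − 5.5) = 0.3912/8.56 = 0.04570 hr

Final: 0.04570 hr


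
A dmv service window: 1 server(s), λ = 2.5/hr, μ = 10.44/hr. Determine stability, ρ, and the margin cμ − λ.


Total capacity cμ = 1·10.44 = 10.44/hr
ρ = λ/(cμ) = 2.5/10.44 = 0.2395
Stable ⇔ ρ < 1: YES
Spare capacity = cμ − λ = 10.44 − 2.5 = 7.94/hr

Final: ρ = 0.2395; stable; margin = 7.94/hr


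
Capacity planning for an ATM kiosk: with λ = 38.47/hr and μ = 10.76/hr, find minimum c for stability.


Stability requires cμ > λ ⇔ c > λ/μ.
λ/μ = 38.47/10.76 = 3.5753
Minimum integer c = ⌊3.5753⌋ + 1 = 4
Check: 4·10.76 = 43.04 > 38.47, while 3·10.76 = 32.28 ≤ 38.47

Final: 4 servers


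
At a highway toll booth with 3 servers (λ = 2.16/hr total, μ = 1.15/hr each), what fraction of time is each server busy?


ρ = λ/(cμ) = 2.16/(3·1.15) = 2.16/3.45 = 0.6261

Final: 0.6261


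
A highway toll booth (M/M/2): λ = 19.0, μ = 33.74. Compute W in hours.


a = 0.5631; ρ = 0.2816; P₀ = 0.560592
Lq = P₀·a^c·ρ/(c!(1−ρ)²) = 0.04849
Wq = Lq/λ = 0.04849/19.0 = 0.002552 hr
W = Wq + 1/μ = 0.002552 + 0.02964 = 0.03219 hr

Final: 0.03219 hr


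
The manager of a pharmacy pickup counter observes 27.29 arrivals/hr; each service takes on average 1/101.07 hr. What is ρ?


ρ = λ/μ = 27.29/101.07 = 0.2700

Final: 0.2700


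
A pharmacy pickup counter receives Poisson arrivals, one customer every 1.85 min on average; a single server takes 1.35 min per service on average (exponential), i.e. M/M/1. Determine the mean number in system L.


λ = 60/1.85 = 32.4324 /hr
μ = 60/1.35 = 44.4444 /hr
ρ = λ/μ = 32.4324/44.4444 = 0.7297
L = ρ/(1−ρ) = 0.7297/0.2703 = 2.7000

Final: 2.7000


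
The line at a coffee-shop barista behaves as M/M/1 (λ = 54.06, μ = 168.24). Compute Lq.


ρ = 54.06/168.24 = 0.3213
Lq = ρ²/(1−ρ) = 0.1033/0.6787 = 0.1521

Final: 0.1521


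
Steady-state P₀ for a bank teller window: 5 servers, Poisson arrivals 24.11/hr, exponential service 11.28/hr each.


a = λ/μ = 24.11/11.28 = 2.1374; ρ = a/c = 0.4275
Σ_{k=0}^{4} a^k/k! (terms k=0..4) = 1.00000 + 2.13741 + 2.28426 + 1.62747 + 0.86964 = 7.91879
Tail: a^5/(5!(1−ρ)) = 44.61086/(120·0.5725) = 0.64934
P₀ = 1/(7.91879 + 0.64934) = 1/8.56813 = 0.116712

Final: 0.116712


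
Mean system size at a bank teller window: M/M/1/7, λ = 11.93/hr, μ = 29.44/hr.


ρ = 11.93/29.44 = 0.4052
L = ρ[1 − (K+1)ρ^K + Kρ^(K+1)] / [(1−ρ)(1−ρ^(K+1))]
Numerator: 0.4052·(1 − 8·0.001794 + 7·0.0007271) = 0.401476
Denominator: (0.5948)·(0.999273) = 0.594337
L = 0.401476/0.594337 = 0.6755

Final: 0.6755


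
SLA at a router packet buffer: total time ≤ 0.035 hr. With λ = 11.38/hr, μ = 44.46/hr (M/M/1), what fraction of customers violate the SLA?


W ~ Exponential(μ−λ) for M/M/1.
μ − λ = 44.46 − 11.38 = 33.0800
P(W > t) = e^{−(μ−λ)t} = e^{−1.1578} = 0.314177

Final: 0.314177


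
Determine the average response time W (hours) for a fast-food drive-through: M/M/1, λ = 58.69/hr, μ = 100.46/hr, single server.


W = 1/(μ−λ) = 1/(100.46 − 58.69) = 1/41.77 = 0.02394 hr

Final: 0.02394 hr


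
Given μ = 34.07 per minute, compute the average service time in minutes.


Mean service time = 1/μ = 1/34.07 minute = 0.02935 minute
In minutes: 0.02935 × 1 = 0.02935 min

Final: 0.02935 min


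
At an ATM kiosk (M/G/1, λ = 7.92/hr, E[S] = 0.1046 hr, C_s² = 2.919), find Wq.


ρ = λ·E[S] = 7.92·0.1046 = 0.8284
E[S²] = E[S]²(1+C_s²) = 0.1046²·(1+2.919) = 0.042878
Wq = λ·E[S²]/(2(1−ρ)) = 7.92·0.042878/(2·0.1716) = 0.98969 hr

Final: 0.98969 hr


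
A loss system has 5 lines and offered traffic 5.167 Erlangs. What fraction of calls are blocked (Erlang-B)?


B(c,a) = (a^c/c!) / Σ_{k=0}^{c} a^k/k!
a^5/5! = 30.691002
Σ terms (k=0..5): 1.00000 + 5.16700 + 13.34894 + 22.99133 + 29.69905 + 30.69100 = 102.897331
B = 30.691002/102.897331 = 0.298268

Final: 0.298268


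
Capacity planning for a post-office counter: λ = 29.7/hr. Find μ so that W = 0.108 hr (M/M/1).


W = 1/(μ−λ) ⇒ μ − λ = 1/W = 1/0.108 = 9.2593
μ = λ + 1/W = 29.7 + 9.2593 = 38.9593 per hr

Final: 38.9593 /hr


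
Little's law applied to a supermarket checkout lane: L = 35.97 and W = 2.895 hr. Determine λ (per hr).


λ = L/W = 35.97/2.895 = 12.4249 /hr

Final: 12.4249 /hr


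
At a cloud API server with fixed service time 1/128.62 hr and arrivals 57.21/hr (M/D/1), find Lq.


ρ = 57.21/128.62 = 0.4448
M/D/1: Lq = ρ²/(2(1−ρ)) = 0.1978/(2·0.5552) = 0.17817

Final: 0.17817


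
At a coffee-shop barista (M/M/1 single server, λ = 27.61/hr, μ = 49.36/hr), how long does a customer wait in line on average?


ρ = 27.61/49.36 = 0.5594
Wq = ρ/(μ−λ) = 0.5594/(49.36 − 27.61) = 0.5594/21.75 = 0.02572 hr

Final: 0.02572 hr


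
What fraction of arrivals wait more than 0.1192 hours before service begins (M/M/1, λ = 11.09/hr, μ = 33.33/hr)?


ρ = 11.09/33.33 = 0.3327
P(Wq > t) = ρ·e^{−(μ−λ)t} = 0.3327·e^{−2.6510}
= 0.3327·0.070580 = 0.023484

Final: 0.023484


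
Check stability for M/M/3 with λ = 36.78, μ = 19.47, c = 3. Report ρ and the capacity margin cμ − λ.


Total capacity cμ = 3·19.47 = 58.41/hr
ρ = λ/(cμ) = 36.78/58.41 = 0.6297
Stable ⇔ ρ < 1: YES
Spare capacity = cμ − λ = 58.41 − 36.78 = 21.63/hr

Final: ρ = 0.6297; stable; margin = 21.63/hr


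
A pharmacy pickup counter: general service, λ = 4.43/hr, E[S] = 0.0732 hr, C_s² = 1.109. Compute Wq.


ρ = λ·E[S] = 4.43·0.0732 = 0.3243
E[S²] = E[S]²(1+C_s²) = 0.0732²·(1+1.109) = 0.011301
Wq = λ·E[S²]/(2(1−ρ)) = 4.43·0.011301/(2·0.6757) = 0.03704 hr

Final: 0.03704 hr


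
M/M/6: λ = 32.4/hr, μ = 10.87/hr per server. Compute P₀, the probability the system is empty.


a = λ/μ = 32.4/10.87 = 2.9807; ρ = a/c = 0.4968
Σ_{k=0}^{5} a^k/k! (terms k=0..5) = 1.00000 + 2.98068 + 4.44223 + 4.41362 + 3.28890 + 1.96063 = 18.08606
Tail: a^6/(6!(1−ρ)) = 701.28217/(720·0.5032) = 1.93554
P₀ = 1/(18.08606 + 1.93554) = 1/20.02161 = 0.049946

Final: 0.049946


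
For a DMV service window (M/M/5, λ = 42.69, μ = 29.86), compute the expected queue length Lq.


a = λ/μ = 1.4297; ρ = a/5 = 0.2859
P₀ = 0.239094
Lq = P₀·a^c·ρ / (c!·(1−ρ)²) = 0.239094·5.97285·0.2859/(120·0.50989)
= 0.006674

Final: 0.006674


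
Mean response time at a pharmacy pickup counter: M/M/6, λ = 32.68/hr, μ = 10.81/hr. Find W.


a = 3.0231; ρ = 0.5039; P₀ = 0.047803
Lq = P₀·a^c·ρ/(c!(1−ρ)²) = 0.10374
Wq = Lq/λ = 0.10374/32.68 = 0.003174 hr
W = Wq + 1/μ = 0.003174 + 0.09251 = 0.09568 hr

Final: 0.09568 hr


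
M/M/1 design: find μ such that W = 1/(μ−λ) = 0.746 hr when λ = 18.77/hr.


W = 1/(μ−λ) ⇒ μ − λ = 1/W = 1/0.746 = 1.3405
μ = λ + 1/W = 18.77 + 1.3405 = 20.1105 per hr

Final: 20.1105 /hr


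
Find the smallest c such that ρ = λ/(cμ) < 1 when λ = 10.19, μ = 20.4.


Stability requires cμ > λ ⇔ c > λ/μ.
λ/μ = 10.19/20.4 = 0.4995
Minimum integer c = ⌊0.4995⌋ + 1 = 1
Check: 1·20.4 = 20.40 > 10.19, while 0·20.4 = 0.00 ≤ 10.19

Final: 1 servers


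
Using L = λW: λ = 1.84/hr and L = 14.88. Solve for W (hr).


W = L/λ = 14.88/1.84 = 8.0870 hr

Final: 8.0870 hr


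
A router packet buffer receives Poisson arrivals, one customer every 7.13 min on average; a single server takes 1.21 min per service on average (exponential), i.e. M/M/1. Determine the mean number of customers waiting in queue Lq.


λ = 60/7.13 = 8.4151 /hr
μ = 60/1.21 = 49.5868 /hr
ρ = λ/μ = 8.4151/49.5868 = 0.1697
Lq = ρ²/(1−ρ) = 0.02880/0.8303 = 0.03469

Final: 0.03469


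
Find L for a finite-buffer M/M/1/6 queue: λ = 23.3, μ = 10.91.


ρ = 23.3/10.91 = 2.1357
L = ρ[1 − (K+1)ρ^K + Kρ^(K+1)] / [(1−ρ)(1−ρ^(K+1))]
Numerator: 2.1357·(1 − 7·94.882697 + 6·202.636741) = 1180.251926
Denominator: (-1.1357)·(-201.636741) = 228.989847
L = 1180.251926/228.989847 = 5.1542

Final: 5.1542


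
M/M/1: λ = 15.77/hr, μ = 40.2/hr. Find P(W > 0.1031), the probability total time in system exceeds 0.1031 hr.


W ~ Exponential(μ−λ) for M/M/1.
μ − λ = 40.2 − 15.77 = 24.4300
P(W > t) = e^{−(μ−λ)t} = e^{−2.5187} = 0.080562

Final: 0.080562


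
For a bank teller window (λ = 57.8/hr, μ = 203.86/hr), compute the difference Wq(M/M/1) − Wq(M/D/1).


ρ = 57.8/203.86 = 0.2835
Wq(M/M/1) = ρ/(μ−λ) = 0.2835/146.06 = 0.001941 hr
Wq(M/D/1) = ρ/(2(μ−λ)) = 0.0009706 hr
Savings = 0.001941 − 0.0009706 = 0.0009706 hr

Final: 0.0009706 hr


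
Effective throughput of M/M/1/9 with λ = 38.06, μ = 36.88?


ρ = 1.0320; P_K = (1−ρ)ρ^9/(1−ρ^10) = 0.114756
λ_eff = λ(1 − P_K) = 38.06·(1 − 0.114756) = 38.06·0.885244 = 33.6924 /hr

Final: 33.6924 /hr


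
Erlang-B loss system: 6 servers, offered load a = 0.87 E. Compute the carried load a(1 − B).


B(6,0.87) = 0.0002523 (Erlang-B)
Carried load = a(1 − B) = 0.87·(1 − 0.0002523) = 0.87·0.999748 = 0.8698 E

Final: 0.8698 Erlangs


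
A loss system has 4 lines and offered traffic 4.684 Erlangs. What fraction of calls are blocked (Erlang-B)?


B(c,a) = (a^c/c!) / Σ_{k=0}^{c} a^k/k!
a^4/4! = 20.056553
Σ terms (k=0..4): 1.00000 + 4.68400 + 10.96993 + 17.12771 + 20.05655 = 53.838196
B = 20.056553/53.838196 = 0.372534

Final: 0.372534


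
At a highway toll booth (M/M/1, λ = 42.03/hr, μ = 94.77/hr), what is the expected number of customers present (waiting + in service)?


ρ = λ/μ = 42.03/94.77 = 0.4435
L = ρ/(1−ρ) = 0.4435/(1 − 0.4435) = 0.4435/0.5565 = 0.7969

Final: 0.7969


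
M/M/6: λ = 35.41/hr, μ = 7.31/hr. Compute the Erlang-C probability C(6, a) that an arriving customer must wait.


a = λ/μ = 4.8440; ρ = a/6 = 0.8073
P₀ = 0.005720 (from M/M/c formula)
C(c,a) = [a^c/(c!(1−ρ))]·P₀ = [12919.66637/(720·0.1927)]·0.005720
= 93.13882·0.005720 = 0.532749

Final: 0.532749


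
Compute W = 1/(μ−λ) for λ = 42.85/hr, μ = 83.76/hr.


W = 1/(μ−λ) = 1/(83.76 − 42.85) = 1/40.91 = 0.02444 hr

Final: 0.02444 hr


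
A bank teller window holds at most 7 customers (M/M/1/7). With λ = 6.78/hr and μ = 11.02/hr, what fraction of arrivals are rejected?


ρ = λ/μ = 6.78/11.02 = 0.6152
P_K = (1−ρ)ρ^K/(1−ρ^(K+1)) = (0.3848·0.033369)/(1 − 0.020530)
= 0.012839/0.979470 = 0.013108

Final: 0.013108


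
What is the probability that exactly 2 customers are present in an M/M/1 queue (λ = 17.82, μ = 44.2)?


ρ = 17.82/44.2 = 0.4032
P_n = (1−ρ)·ρ^n = (1 − 0.4032)·0.4032^2 = 0.5968·0.162544 = 0.097012

Final: 0.097012


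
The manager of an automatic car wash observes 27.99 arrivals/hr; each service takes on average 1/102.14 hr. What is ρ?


ρ = λ/μ = 27.99/102.14 = 0.2740

Final: 0.2740


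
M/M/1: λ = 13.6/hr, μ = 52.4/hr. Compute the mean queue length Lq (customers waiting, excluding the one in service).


ρ = 13.6/52.4 = 0.2595
Lq = ρ²/(1−ρ) = 0.06736/0.7405 = 0.09097

Final: 0.09097


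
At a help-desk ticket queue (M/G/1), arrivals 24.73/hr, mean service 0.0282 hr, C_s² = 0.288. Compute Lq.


ρ = λ·E[S] = 24.73·0.0282 = 0.6974
Lq = ρ²(1+C_s²)/(2(1−ρ)) = 0.4863·(1+0.288)/(2·0.3026)
= 0.4863·1.2880/0.6052 = 1.03501

Final: 1.03501


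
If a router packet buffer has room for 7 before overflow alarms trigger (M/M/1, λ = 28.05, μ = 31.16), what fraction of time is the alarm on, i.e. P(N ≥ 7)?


ρ = 28.05/31.16 = 0.9002
P(N ≥ n) = ρ^n = 0.9002^7 = 0.479014

Final: 0.479014


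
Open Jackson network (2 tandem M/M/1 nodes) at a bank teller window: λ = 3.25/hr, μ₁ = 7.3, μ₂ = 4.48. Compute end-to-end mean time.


Each node sees arrival rate λ = 3.25/hr (tandem ⇒ throughput preserved).
W₁ = 1/(μ₁−λ) = 1/(7.3−3.25) = 0.24691 hr
W₂ = 1/(μ₂−λ) = 1/(4.48−3.25) = 0.81301 hr
W_total = W₁ + W₂ = 0.24691 + 0.81301 = 1.05992 hr

Final: 1.05992 hr


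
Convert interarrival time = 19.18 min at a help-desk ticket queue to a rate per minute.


λ = 1/(interarrival time) in consistent units.
1 minute = 1 min, so λ = 1/19.18 = 0.05214 per minute

Final: 0.05214 /min


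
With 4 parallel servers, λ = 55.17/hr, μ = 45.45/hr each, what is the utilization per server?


ρ = λ/(cμ) = 55.17/(4·45.45) = 55.17/181.80 = 0.3035

Final: 0.3035


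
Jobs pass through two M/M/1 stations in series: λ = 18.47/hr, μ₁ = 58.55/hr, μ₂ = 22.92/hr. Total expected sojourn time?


Each node sees arrival rate λ = 18.47/hr (tandem ⇒ throughput preserved).
W₁ = 1/(μ₁−λ) = 1/(58.55−18.47) = 0.02495 hr
W₂ = 1/(μ₂−λ) = 1/(22.92−18.47) = 0.22472 hr
W_total = W₁ + W₂ = 0.02495 + 0.22472 = 0.24967 hr

Final: 0.24967 hr


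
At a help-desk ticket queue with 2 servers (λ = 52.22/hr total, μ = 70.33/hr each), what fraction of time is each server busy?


ρ = λ/(cμ) = 52.22/(2·70.33) = 52.22/140.66 = 0.3712

Final: 0.3712


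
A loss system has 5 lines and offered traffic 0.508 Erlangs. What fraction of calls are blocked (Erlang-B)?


B(c,a) = (a^c/c!) / Σ_{k=0}^{c} a^k/k!
a^5/5! = 0.0002819
Σ terms (k=0..5): 1.00000 + 0.50800 + 0.12903 + 0.02185 + 0.002775 + 0.0002819 = 1.661938
B = 0.0002819/1.661938 = 0.0001696

Final: 0.0001696


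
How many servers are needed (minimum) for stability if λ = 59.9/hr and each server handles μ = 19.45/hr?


Stability requires cμ > λ ⇔ c > λ/μ.
λ/μ = 59.9/19.45 = 3.0797
Minimum integer c = ⌊3.0797⌋ + 1 = 4
Check: 4·19.45 = 77.80 > 59.9, while 3·19.45 = 58.35 ≤ 59.9

Final: 4 servers


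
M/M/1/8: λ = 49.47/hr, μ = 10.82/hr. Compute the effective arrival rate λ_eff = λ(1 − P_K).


ρ = 4.5721; P_K = (1−ρ)ρ^8/(1−ρ^9) = 0.781282
λ_eff = λ(1 − P_K) = 49.47·(1 − 0.781282) = 49.47·0.218718 = 10.8200 /hr

Final: 10.8200 /hr


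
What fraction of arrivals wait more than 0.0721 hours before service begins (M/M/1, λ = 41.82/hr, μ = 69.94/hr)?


ρ = 41.82/69.94 = 0.5979
P(Wq > t) = ρ·e^{−(μ−λ)t} = 0.5979·e^{−2.0275}
= 0.5979·0.131671 = 0.078731

Final: 0.078731


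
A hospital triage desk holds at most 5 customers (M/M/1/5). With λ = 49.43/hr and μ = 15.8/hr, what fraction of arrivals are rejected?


ρ = λ/μ = 49.43/15.8 = 3.1285
P_K = (1−ρ)ρ^K/(1−ρ^(K+1)) = (-2.1285·299.686802)/(1 − 937.564470)
= -637.877668/-936.564470 = 0.681082

Final: 0.681082


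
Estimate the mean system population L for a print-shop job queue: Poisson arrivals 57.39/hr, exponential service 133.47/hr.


ρ = λ/μ = 57.39/133.47 = 0.4300
L = ρ/(1−ρ) = 0.4300/(1 − 0.4300) = 0.4300/0.5700 = 0.7543

Final: 0.7543


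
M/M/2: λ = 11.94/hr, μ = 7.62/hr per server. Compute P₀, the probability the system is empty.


a = λ/μ = 11.94/7.62 = 1.5669; ρ = a/c = 0.7835
Σ_{k=0}^{1} a^k/k! (terms k=0..1) = 1.00000 + 1.56693 = 2.56693
Tail: a^2/(2!(1−ρ)) = 2.45527/(2·0.2165) = 5.66943
P₀ = 1/(2.56693 + 5.66943) = 1/8.23636 = 0.121413

Final: 0.121413


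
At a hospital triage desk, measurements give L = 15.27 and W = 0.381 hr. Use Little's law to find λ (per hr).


λ = L/W = 15.27/0.381 = 40.0787 /hr

Final: 40.0787 /hr


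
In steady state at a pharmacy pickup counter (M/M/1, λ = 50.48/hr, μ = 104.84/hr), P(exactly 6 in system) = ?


ρ = 50.48/104.84 = 0.4815
P_n = (1−ρ)·ρ^n = (1 − 0.4815)·0.4815^6 = 0.5185·0.012461 = 0.006461

Final: 0.006461


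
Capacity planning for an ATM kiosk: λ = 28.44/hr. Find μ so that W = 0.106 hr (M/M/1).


W = 1/(μ−λ) ⇒ μ − λ = 1/W = 1/0.106 = 9.4340
μ = λ + 1/W = 28.44 + 9.4340 = 37.8740 per hr

Final: 37.8740 /hr


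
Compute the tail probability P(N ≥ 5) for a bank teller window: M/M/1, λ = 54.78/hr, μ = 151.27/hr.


ρ = 54.78/151.27 = 0.3621
P(N ≥ n) = ρ^n = 0.3621^5 = 0.006228

Final: 0.006228


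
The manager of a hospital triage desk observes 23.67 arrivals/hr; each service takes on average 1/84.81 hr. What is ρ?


ρ = λ/μ = 23.67/84.81 = 0.2791

Final: 0.2791
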